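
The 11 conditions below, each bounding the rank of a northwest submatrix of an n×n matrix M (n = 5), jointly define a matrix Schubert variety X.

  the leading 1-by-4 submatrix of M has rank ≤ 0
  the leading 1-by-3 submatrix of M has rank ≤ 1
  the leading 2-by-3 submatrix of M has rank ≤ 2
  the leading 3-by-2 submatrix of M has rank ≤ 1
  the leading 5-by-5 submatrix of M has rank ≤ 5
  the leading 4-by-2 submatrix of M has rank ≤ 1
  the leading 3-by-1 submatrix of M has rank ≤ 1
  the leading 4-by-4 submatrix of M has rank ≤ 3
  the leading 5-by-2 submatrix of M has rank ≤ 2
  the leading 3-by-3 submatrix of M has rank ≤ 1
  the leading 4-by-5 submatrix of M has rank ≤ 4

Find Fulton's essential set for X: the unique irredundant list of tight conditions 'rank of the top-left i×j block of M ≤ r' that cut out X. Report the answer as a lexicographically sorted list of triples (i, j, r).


Propagating the 11 rank bounds to every northwest block:

  row 1: 0, 0, 0, 0, 1
  row 2: 1, 1, 1, 1, 2
  row 3: 1, 1, 1, 2, 3
  row 4: 1, 1, 2, 3, 4
  row 5: 1, 2, 3, 4, 5

second differences of R give the permutation w = (5, 1, 4, 3, 2).

Fulton essential set (3 of the 7 Rothe cells):

[(1, 4, 0), (3, 3, 1), (4, 2, 1)]


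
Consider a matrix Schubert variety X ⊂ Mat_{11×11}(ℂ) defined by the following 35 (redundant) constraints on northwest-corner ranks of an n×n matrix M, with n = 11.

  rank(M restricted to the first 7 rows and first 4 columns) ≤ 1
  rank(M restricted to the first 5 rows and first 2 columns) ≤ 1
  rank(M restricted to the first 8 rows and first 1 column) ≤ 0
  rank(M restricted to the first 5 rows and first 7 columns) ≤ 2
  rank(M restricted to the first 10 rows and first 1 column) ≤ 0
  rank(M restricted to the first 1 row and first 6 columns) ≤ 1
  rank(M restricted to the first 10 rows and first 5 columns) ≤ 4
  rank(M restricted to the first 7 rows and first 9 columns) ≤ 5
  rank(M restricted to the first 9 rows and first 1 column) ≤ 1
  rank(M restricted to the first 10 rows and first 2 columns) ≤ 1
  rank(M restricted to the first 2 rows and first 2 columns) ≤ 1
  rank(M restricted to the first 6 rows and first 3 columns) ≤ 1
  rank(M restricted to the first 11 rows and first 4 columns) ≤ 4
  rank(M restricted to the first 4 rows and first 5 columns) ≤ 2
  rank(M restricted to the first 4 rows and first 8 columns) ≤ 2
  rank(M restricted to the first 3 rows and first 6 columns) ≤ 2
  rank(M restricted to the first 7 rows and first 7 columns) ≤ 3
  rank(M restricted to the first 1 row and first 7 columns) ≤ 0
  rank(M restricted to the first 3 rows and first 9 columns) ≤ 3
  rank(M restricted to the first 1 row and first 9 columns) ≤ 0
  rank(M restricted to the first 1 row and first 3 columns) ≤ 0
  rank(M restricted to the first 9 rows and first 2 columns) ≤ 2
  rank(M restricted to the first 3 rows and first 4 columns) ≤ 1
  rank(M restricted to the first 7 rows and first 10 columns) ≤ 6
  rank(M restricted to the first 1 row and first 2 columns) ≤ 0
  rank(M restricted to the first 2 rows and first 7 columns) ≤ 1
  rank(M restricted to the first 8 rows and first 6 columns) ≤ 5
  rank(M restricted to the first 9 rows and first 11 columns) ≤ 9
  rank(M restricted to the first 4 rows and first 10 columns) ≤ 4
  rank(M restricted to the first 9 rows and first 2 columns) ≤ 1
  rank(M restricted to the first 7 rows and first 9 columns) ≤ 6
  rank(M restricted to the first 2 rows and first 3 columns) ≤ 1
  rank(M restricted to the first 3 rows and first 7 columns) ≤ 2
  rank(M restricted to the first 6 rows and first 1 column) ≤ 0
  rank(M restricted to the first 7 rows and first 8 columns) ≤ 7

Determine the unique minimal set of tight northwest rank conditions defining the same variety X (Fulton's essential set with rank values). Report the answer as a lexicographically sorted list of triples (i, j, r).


Computing R[i][j] = min implied NW-rank bound (n=11, 35 conditions):

  0  0  0  0  0  0  0  0  0  1  1
  0  1  1  1  1  1  1  1  1  2  2
  0  1  1  1  2  2  2  2  2  3  3
  0  1  1  1  2  2  2  2  3  4  4
  0  1  1  1  2  2  2  3  4  5  5
  0  1  1  1  2  3  3  4  5  6  6
  0  1  1  1  2  3  3  4  5  6  7
  0  1  2  2  3  4  4  5  6  7  8
  0  1  2  3  4  5  5  6  7  8  9
  0  1  2  3  4  5  6  7  8  9  10
  1  2  3  4  5  6  7  8  9  10  11

the unique w with this rank table is (10, 2, 5, 9, 8, 6, 11, 3, 4, 7, 1).

D(w) has 34 cells with 6 SE-corners; essential set:

[(1, 9, 0), (4, 8, 2), (5, 7, 2), (7, 4, 1), (7, 7, 3), (10, 1, 0)]


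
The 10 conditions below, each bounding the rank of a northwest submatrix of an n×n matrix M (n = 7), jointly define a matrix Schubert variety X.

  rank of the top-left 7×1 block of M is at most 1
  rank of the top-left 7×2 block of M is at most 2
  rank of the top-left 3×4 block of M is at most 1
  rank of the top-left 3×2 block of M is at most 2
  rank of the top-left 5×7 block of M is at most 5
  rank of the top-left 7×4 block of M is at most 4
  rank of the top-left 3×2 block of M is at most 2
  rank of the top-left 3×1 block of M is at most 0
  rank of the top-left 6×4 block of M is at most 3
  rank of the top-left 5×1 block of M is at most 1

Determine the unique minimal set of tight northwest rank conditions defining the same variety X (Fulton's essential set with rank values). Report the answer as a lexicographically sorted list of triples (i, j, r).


Computing R[i][j] = min implied NW-rank bound (n=7, 10 conditions):

  i=1: 0 | 1 | 1 | 1 | 1 | 1 | 1
  i=2: 0 | 1 | 1 | 1 | 2 | 2 | 2
  i=3: 0 | 1 | 1 | 1 | 2 | 3 | 3
  i=4: 1 | 2 | 2 | 2 | 3 | 4 | 4
  i=5: 1 | 2 | 3 | 3 | 4 | 5 | 5
  i=6: 1 | 2 | 3 | 3 | 4 | 5 | 6
  i=7: 1 | 2 | 3 | 4 | 5 | 6 | 7

the unique w with this rank table is (2, 5, 6, 1, 3, 7, 4).

D(w) has 8 cells with 3 SE-corners; essential set:

[(3, 1, 0), (3, 4, 1), (6, 4, 3)]


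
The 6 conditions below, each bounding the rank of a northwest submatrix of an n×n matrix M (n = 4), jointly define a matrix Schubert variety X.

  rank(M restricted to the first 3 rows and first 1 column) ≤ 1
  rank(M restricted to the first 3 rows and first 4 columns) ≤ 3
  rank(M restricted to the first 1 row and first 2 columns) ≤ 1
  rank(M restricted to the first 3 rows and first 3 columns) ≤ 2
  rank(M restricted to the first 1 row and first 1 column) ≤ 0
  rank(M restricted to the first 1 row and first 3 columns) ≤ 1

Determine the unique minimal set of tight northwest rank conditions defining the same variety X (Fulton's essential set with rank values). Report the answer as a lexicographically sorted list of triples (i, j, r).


Recovering R(i,j) via the rank-extension bound from the 6 conditions:

  R[1]: 0 | 1 | 1 | 1
  R[2]: 1 | 2 | 2 | 2
  R[3]: 1 | 2 | 2 | 3
  R[4]: 1 | 2 | 3 | 4

reading off 1-entries of Δ²R: w = (2, 1, 4, 3).

Rothe diagram D(w) (2 cells), 2 SE-corners (essential conditions):

[(1, 1, 0), (3, 3, 2)]


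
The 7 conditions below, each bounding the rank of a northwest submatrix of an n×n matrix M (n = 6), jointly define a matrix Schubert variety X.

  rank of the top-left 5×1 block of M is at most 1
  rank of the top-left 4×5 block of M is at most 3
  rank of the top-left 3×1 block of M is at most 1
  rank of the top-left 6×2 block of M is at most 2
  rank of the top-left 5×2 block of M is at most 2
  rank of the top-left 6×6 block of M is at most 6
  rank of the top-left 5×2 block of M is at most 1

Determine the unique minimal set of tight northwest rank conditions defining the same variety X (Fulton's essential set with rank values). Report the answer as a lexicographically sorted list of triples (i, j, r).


Reconstructing r_w from the 7 given conditions:

  i=1: 1 1 1 1 1 1
  i=2: 1 1 2 2 2 2
  i=3: 1 1 2 3 3 3
  i=4: 1 1 2 3 3 4
  i=5: 1 1 2 3 4 5
  i=6: 1 2 3 4 5 6

hence w(1..6) = (1, 3, 4, 6, 5, 2).

ℓ(w)=5; the 2 essential cells (i,j,r):

[(4, 5, 3), (5, 2, 1)]


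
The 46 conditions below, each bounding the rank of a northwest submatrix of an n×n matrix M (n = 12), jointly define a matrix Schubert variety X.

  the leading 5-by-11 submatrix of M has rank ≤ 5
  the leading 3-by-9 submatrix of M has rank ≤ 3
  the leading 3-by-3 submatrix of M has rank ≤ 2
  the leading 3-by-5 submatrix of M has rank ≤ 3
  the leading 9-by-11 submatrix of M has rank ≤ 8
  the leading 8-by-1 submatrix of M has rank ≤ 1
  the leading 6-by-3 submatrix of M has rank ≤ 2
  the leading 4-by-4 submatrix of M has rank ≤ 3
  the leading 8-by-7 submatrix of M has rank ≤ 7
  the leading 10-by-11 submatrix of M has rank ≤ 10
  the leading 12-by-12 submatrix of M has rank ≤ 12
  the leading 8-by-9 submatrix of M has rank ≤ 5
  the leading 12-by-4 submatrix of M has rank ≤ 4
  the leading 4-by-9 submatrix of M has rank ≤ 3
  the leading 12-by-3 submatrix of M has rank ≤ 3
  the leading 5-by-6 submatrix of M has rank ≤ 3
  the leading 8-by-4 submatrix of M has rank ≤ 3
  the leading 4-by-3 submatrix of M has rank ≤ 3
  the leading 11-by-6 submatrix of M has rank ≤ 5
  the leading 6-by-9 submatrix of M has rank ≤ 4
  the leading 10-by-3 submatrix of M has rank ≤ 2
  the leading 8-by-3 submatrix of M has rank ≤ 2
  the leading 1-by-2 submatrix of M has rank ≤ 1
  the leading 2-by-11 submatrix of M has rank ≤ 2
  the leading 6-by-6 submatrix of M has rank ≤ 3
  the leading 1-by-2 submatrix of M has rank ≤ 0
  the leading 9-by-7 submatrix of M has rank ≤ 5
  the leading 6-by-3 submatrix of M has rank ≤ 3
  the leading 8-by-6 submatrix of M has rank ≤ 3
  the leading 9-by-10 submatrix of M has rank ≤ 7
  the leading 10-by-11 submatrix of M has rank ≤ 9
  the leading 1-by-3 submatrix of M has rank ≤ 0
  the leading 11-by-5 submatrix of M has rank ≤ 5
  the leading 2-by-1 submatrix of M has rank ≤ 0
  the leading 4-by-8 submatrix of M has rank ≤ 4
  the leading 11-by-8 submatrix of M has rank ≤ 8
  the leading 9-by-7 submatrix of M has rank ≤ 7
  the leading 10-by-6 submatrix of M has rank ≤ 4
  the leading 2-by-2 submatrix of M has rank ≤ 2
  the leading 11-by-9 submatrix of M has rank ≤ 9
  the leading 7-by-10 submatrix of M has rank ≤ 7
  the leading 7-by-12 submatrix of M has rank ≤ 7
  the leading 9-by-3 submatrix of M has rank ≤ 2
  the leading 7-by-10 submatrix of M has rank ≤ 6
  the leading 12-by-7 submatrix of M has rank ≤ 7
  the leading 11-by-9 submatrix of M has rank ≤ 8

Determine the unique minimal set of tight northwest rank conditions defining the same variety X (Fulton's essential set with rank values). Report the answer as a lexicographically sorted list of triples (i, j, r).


Recovering R(i,j) via the rank-extension bound from the 46 conditions:

  R[1]: 0  0  0  1  1  1  1  1  1  1  1  1
  R[2]: 0  1  1  2  2  2  2  2  2  2  2  2
  R[3]: 1  2  2  3  3  3  3  3  3  3  3  3
  R[4]: 1  2  2  3  3  3  3  3  3  4  4  4
  R[5]: 1  2  2  3  3  3  4  4  4  5  5  5
  R[6]: 1  2  2  3  3  3  4  4  4  5  6  6
  R[7]: 1  2  2  3  3  3  4  5  5  6  7  7
  R[8]: 1  2  2  3  3  3  4  5  5  6  7  8
  R[9]: 1  2  2  3  4  4  5  6  6  7  8  9
  R[10]: 1  2  2  3  4  4  5  6  7  8  9  10
  R[11]: 1  2  3  4  5  5  6  7  8  9  10  11
  R[12]: 1  2  3  4  5  6  7  8  9  10  11  12

hence w(1..12) = (4, 2, 1, 10, 7, 11, 8, 12, 5, 9, 3, 6).

8 SE-corners of the 28-cell Rothe diagram give Ess(w):

[(1, 3, 0), (2, 1, 0), (4, 9, 3), (6, 9, 4), (8, 6, 3), (8, 9, 5), (10, 3, 2), (10, 6, 4)]


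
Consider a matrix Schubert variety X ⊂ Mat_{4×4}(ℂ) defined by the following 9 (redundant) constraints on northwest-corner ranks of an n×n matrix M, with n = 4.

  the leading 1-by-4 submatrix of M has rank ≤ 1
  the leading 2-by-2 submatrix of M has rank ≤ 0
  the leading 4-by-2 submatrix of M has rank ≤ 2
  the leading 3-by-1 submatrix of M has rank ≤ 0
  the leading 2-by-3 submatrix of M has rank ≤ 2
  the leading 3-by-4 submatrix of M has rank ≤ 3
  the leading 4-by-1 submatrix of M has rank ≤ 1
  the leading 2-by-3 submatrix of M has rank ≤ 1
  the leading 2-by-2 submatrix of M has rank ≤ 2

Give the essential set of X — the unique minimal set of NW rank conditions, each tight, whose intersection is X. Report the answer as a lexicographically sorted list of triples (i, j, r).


Computing R[i][j] = min implied NW-rank bound (n=4, 9 conditions):

  i=1: 0 0 1 1
  i=2: 0 0 1 2
  i=3: 0 1 2 3
  i=4: 1 2 3 4

hence w(1..4) = (3, 4, 2, 1).

Rothe diagram D(w) (5 cells), 2 SE-corners (essential conditions):

[(2, 2, 0), (3, 1, 0)]


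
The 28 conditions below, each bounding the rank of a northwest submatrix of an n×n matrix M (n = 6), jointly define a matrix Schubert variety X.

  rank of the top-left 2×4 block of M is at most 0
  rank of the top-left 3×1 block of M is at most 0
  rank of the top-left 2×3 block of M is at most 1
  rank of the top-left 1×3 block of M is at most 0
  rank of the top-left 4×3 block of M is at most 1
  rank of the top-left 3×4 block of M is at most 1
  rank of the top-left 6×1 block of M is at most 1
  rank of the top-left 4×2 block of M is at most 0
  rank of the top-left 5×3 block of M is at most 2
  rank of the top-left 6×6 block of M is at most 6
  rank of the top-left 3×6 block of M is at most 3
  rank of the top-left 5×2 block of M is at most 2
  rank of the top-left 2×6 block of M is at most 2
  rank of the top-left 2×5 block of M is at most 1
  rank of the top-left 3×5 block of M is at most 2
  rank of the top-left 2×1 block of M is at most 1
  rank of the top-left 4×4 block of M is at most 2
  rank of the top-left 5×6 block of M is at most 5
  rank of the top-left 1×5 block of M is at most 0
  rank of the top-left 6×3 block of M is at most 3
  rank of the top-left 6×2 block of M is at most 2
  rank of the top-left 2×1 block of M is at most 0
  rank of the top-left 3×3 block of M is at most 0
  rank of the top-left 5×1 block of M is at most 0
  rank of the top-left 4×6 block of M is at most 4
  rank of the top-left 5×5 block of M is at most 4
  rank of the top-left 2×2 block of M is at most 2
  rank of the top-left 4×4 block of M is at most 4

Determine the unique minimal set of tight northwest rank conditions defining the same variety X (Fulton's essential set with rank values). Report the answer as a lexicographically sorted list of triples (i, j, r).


Computing R[i][j] = min implied NW-rank bound (n=6, 28 conditions):

  R[1]: 0 | 0 | 0 | 0 | 0 | 1
  R[2]: 0 | 0 | 0 | 0 | 1 | 2
  R[3]: 0 | 0 | 0 | 1 | 2 | 3
  R[4]: 0 | 0 | 1 | 2 | 3 | 4
  R[5]: 0 | 1 | 2 | 3 | 4 | 5
  R[6]: 1 | 2 | 3 | 4 | 5 | 6

hence w(1..6) = (6, 5, 4, 3, 2, 1).

ℓ(w)=15; the 5 essential cells (i,j,r):

[(1, 5, 0), (2, 4, 0), (3, 3, 0), (4, 2, 0), (5, 1, 0)]


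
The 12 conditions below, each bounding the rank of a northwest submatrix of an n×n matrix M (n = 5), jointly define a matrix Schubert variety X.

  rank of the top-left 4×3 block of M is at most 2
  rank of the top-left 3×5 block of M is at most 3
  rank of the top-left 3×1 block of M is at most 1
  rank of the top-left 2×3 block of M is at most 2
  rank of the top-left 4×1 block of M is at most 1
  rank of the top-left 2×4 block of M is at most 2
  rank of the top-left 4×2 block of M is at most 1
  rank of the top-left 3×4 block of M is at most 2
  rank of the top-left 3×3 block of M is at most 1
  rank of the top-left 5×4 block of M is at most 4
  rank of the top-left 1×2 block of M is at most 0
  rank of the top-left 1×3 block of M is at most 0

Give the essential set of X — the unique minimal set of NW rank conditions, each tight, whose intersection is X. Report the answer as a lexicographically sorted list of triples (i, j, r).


Computing R[i][j] = min implied NW-rank bound (n=5, 12 conditions):

  0 | 0 | 0 | 1 | 1
  1 | 1 | 1 | 2 | 2
  1 | 1 | 1 | 2 | 3
  1 | 1 | 2 | 3 | 4
  1 | 2 | 3 | 4 | 5

so w = (4, 1, 5, 3, 2).

Rothe diagram D(w) (6 cells), 3 SE-corners (essential conditions):

[(1, 3, 0), (3, 3, 1), (4, 2, 1)]


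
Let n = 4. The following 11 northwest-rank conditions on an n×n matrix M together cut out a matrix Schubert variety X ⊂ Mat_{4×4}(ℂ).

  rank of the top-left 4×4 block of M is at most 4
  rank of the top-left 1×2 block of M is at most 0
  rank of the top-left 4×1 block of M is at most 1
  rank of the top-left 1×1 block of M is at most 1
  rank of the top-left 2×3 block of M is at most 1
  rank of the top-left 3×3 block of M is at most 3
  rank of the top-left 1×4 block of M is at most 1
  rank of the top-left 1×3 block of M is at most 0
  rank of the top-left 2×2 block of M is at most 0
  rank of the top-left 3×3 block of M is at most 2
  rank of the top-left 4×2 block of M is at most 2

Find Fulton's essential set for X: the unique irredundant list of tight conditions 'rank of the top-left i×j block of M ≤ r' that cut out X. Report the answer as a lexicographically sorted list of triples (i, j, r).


The tightest implied rank at each (i,j), from the 11 conditions:

  0 | 0 | 0 | 1
  0 | 0 | 1 | 2
  1 | 1 | 2 | 3
  1 | 2 | 3 | 4

reading off 1-entries of Δ²R: w = (4, 3, 1, 2).

|D(w)|=5, |Ess(w)|=2:

[(1, 3, 0), (2, 2, 0)]


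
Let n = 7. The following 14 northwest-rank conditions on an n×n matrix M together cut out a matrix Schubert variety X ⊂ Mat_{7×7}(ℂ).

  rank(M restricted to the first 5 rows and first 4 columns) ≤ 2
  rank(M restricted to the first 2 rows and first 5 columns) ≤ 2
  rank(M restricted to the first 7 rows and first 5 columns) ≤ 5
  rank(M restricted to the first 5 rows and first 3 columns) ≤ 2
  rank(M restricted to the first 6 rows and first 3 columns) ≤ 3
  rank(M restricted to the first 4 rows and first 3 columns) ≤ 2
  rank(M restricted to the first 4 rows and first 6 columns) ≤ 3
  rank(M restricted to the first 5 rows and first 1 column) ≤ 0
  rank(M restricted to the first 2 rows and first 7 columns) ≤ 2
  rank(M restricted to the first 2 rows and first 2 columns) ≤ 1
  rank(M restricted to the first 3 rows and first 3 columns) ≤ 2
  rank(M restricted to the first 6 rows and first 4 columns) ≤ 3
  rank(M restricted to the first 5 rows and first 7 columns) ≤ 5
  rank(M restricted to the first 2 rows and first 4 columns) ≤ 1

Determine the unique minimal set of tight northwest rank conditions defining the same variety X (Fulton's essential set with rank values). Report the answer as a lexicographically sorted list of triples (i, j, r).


The tightest implied rank at each (i,j), from the 14 conditions:

  row 1: 0  1  1  1  1  1  1
  row 2: 0  1  1  1  2  2  2
  row 3: 0  1  2  2  3  3  3
  row 4: 0  1  2  2  3  3  4
  row 5: 0  1  2  2  3  4  5
  row 6: 1  2  3  3  4  5  6
  row 7: 1  2  3  4  5  6  7

second differences of R give the permutation w = (2, 5, 3, 7, 6, 1, 4).

Fulton essential set (4 of the 10 Rothe cells):

[(2, 4, 1), (4, 6, 3), (5, 1, 0), (5, 4, 2)]


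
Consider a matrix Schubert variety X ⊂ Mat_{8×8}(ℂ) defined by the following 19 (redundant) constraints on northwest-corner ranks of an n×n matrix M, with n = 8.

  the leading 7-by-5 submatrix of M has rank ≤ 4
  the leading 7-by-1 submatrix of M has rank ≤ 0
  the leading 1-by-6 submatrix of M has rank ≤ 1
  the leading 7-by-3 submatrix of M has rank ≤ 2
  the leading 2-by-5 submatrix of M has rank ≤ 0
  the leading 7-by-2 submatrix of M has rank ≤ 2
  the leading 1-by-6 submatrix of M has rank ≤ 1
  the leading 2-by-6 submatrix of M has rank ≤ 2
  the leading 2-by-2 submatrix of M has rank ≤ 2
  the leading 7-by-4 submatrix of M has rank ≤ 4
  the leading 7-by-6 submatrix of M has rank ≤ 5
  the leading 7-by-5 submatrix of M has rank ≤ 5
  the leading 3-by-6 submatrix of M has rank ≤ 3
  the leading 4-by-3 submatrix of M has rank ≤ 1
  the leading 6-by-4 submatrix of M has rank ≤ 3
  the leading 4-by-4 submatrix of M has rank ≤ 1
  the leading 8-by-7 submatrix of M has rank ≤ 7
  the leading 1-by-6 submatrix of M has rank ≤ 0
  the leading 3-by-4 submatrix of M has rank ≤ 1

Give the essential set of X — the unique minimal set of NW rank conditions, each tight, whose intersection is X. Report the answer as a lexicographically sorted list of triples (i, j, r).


Reconstructing r_w from the 19 given conditions:

  0 | 0 | 0 | 0 | 0 | 0 | 1 | 1
  0 | 0 | 0 | 0 | 0 | 1 | 2 | 2
  0 | 1 | 1 | 1 | 1 | 2 | 3 | 3
  0 | 1 | 1 | 1 | 2 | 3 | 4 | 4
  0 | 1 | 2 | 2 | 3 | 4 | 5 | 5
  0 | 1 | 2 | 3 | 4 | 5 | 6 | 6
  0 | 1 | 2 | 3 | 4 | 5 | 6 | 7
  1 | 2 | 3 | 4 | 5 | 6 | 7 | 8

reading off 1-entries of Δ²R: w = (7, 6, 2, 5, 3, 4, 8, 1).

|D(w)|=18, |Ess(w)|=4:

[(1, 6, 0), (2, 5, 0), (4, 4, 1), (7, 1, 0)]


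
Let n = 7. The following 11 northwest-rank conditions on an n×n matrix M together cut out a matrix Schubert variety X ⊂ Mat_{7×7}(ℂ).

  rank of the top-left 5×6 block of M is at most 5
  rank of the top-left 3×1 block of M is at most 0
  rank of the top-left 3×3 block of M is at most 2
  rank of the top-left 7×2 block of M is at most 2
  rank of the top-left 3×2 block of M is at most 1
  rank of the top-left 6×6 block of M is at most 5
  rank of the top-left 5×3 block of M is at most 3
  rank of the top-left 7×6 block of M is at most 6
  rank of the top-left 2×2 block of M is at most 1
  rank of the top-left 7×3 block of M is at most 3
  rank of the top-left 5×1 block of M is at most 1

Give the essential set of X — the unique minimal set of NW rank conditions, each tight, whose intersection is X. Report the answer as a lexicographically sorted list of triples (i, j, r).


Recovering R(i,j) via the rank-extension bound from the 11 conditions:

  R[1]: 0 1 1 1 1 1 1
  R[2]: 0 1 2 2 2 2 2
  R[3]: 0 1 2 3 3 3 3
  R[4]: 1 2 3 4 4 4 4
  R[5]: 1 2 3 4 5 5 5
  R[6]: 1 2 3 4 5 5 6
  R[7]: 1 2 3 4 5 6 7

giving w = (2, 3, 4, 1, 5, 7, 6) via Δ²R.

|D(w)|=4, |Ess(w)|=2:

[(3, 1, 0), (6, 6, 5)]


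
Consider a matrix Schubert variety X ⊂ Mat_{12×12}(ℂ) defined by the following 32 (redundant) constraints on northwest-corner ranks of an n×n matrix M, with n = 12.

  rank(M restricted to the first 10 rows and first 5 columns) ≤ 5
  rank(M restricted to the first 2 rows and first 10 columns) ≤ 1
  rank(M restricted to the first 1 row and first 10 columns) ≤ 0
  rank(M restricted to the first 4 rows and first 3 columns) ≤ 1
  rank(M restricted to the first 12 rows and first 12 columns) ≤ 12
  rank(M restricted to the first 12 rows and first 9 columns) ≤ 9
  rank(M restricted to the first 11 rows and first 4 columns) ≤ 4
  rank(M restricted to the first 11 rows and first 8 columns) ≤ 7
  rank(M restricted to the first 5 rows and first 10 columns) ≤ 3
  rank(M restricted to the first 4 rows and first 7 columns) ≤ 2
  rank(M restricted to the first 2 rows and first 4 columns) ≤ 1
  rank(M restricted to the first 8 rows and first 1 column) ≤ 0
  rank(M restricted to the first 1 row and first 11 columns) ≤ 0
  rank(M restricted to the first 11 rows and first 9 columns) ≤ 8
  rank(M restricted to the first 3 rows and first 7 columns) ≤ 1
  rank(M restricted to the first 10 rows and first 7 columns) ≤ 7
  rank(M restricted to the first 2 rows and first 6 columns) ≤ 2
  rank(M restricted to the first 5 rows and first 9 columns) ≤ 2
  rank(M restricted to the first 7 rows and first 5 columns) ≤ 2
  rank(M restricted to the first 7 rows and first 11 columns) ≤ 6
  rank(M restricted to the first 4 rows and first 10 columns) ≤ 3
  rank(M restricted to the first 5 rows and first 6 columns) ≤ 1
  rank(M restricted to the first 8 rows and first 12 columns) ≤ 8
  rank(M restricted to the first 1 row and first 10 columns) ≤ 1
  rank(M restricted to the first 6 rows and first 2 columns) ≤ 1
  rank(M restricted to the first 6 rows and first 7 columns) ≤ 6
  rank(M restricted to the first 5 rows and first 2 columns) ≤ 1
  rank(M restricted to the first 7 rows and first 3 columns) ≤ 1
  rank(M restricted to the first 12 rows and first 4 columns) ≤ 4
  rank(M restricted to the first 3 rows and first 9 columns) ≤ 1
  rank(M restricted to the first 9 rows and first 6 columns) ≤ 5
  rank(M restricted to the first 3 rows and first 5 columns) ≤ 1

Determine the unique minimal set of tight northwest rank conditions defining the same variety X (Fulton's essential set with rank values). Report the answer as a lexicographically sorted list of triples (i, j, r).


The tightest implied rank at each (i,j), from the 32 conditions:

  R[1]: 0 0 0 0 0 0 0 0 0 0 0 1
  R[2]: 0 1 1 1 1 1 1 1 1 1 1 2
  R[3]: 0 1 1 1 1 1 1 1 1 2 2 3
  R[4]: 0 1 1 1 1 1 2 2 2 3 3 4
  R[5]: 0 1 1 1 1 1 2 2 2 3 4 5
  R[6]: 0 1 1 2 2 2 3 3 3 4 5 6
  R[7]: 0 1 1 2 2 3 4 4 4 5 6 7
  R[8]: 0 1 2 3 3 4 5 5 5 6 7 8
  R[9]: 1 2 3 4 4 5 6 6 6 7 8 9
  R[10]: 1 2 3 4 5 6 7 7 7 8 9 10
  R[11]: 1 2 3 4 5 6 7 7 8 9 10 11
  R[12]: 1 2 3 4 5 6 7 8 9 10 11 12

reading off 1-entries of Δ²R: w = (12, 2, 10, 7, 11, 4, 6, 3, 1, 5, 9, 8).

8 SE-corners of the 39-cell Rothe diagram give Ess(w):

[(1, 11, 0), (3, 9, 1), (5, 6, 1), (5, 9, 2), (7, 3, 1), (7, 5, 2), (8, 1, 0), (11, 8, 7)]


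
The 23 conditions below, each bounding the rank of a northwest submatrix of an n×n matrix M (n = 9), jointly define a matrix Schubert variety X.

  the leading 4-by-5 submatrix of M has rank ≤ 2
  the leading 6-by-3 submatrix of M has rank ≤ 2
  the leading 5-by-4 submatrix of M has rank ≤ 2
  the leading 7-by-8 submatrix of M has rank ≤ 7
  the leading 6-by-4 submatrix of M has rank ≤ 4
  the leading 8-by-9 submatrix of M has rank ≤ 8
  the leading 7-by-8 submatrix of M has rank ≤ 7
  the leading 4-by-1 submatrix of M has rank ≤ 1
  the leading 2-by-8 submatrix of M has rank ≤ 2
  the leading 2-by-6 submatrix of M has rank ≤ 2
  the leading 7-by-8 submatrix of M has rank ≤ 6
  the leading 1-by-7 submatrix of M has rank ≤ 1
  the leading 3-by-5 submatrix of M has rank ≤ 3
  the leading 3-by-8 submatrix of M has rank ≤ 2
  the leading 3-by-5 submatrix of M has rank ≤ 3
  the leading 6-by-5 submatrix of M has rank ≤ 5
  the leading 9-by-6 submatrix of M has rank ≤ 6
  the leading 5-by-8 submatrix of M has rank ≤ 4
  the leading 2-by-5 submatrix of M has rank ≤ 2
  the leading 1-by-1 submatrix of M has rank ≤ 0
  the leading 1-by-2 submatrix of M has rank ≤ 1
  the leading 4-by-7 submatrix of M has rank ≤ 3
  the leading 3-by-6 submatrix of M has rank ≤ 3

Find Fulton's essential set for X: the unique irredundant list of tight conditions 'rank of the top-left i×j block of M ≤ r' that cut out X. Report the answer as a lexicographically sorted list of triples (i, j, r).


Computing R[i][j] = min implied NW-rank bound (n=9, 23 conditions):

  0, 1, 1, 1, 1, 1, 1, 1, 1
  1, 2, 2, 2, 2, 2, 2, 2, 2
  1, 2, 2, 2, 2, 2, 2, 2, 3
  1, 2, 2, 2, 2, 3, 3, 3, 4
  1, 2, 2, 2, 3, 4, 4, 4, 5
  1, 2, 2, 3, 4, 5, 5, 5, 6
  1, 2, 3, 4, 5, 6, 6, 6, 7
  1, 2, 3, 4, 5, 6, 7, 7, 8
  1, 2, 3, 4, 5, 6, 7, 8, 9

reading off 1-entries of Δ²R: w = (2, 1, 9, 6, 5, 4, 3, 7, 8).

D(w) has 13 cells with 5 SE-corners; essential set:

[(1, 1, 0), (3, 8, 2), (4, 5, 2), (5, 4, 2), (6, 3, 2)]


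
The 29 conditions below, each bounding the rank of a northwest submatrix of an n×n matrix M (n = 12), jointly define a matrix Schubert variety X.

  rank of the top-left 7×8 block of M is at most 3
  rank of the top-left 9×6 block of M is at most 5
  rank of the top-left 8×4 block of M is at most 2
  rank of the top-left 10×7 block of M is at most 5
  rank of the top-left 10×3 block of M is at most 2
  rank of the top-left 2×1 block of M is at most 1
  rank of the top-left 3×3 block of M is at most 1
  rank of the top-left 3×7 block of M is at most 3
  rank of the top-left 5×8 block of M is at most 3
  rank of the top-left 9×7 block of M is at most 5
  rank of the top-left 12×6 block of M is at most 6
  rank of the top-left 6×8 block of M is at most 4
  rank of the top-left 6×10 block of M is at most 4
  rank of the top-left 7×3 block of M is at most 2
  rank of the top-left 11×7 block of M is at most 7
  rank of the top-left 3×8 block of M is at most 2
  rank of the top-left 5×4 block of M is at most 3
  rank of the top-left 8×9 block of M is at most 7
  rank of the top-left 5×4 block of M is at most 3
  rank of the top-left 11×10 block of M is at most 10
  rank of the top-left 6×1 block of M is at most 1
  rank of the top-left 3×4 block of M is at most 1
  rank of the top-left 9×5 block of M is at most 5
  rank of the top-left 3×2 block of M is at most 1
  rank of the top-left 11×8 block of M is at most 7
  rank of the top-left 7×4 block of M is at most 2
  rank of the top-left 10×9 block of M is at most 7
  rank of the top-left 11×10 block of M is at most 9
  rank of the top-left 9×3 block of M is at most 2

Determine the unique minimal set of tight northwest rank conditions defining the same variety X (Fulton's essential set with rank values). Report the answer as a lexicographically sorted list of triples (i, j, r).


Rank table r_w(12×12) implied by the 29 constraints:

  1, 1, 1, 1, 1, 1, 1, 1, 1, 1, 1, 1
  1, 1, 1, 1, 2, 2, 2, 2, 2, 2, 2, 2
  1, 1, 1, 1, 2, 2, 2, 2, 3, 3, 3, 3
  1, 2, 2, 2, 3, 3, 3, 3, 4, 4, 4, 4
  1, 2, 2, 2, 3, 3, 3, 3, 4, 4, 5, 5
  1, 2, 2, 2, 3, 3, 3, 3, 4, 4, 5, 6
  1, 2, 2, 2, 3, 3, 3, 3, 4, 5, 6, 7
  1, 2, 2, 2, 3, 4, 4, 4, 5, 6, 7, 8
  1, 2, 2, 3, 4, 5, 5, 5, 6, 7, 8, 9
  1, 2, 2, 3, 4, 5, 5, 6, 7, 8, 9, 10
  1, 2, 3, 4, 5, 6, 6, 7, 8, 9, 10, 11
  1, 2, 3, 4, 5, 6, 7, 8, 9, 10, 11, 12

reading off 1-entries of Δ²R: w = (1, 5, 9, 2, 11, 12, 10, 6, 4, 8, 3, 7).

ℓ(w)=31; the 7 essential cells (i,j,r):

[(3, 4, 1), (3, 8, 2), (6, 10, 4), (7, 8, 3), (8, 4, 2), (10, 3, 2), (10, 7, 5)]


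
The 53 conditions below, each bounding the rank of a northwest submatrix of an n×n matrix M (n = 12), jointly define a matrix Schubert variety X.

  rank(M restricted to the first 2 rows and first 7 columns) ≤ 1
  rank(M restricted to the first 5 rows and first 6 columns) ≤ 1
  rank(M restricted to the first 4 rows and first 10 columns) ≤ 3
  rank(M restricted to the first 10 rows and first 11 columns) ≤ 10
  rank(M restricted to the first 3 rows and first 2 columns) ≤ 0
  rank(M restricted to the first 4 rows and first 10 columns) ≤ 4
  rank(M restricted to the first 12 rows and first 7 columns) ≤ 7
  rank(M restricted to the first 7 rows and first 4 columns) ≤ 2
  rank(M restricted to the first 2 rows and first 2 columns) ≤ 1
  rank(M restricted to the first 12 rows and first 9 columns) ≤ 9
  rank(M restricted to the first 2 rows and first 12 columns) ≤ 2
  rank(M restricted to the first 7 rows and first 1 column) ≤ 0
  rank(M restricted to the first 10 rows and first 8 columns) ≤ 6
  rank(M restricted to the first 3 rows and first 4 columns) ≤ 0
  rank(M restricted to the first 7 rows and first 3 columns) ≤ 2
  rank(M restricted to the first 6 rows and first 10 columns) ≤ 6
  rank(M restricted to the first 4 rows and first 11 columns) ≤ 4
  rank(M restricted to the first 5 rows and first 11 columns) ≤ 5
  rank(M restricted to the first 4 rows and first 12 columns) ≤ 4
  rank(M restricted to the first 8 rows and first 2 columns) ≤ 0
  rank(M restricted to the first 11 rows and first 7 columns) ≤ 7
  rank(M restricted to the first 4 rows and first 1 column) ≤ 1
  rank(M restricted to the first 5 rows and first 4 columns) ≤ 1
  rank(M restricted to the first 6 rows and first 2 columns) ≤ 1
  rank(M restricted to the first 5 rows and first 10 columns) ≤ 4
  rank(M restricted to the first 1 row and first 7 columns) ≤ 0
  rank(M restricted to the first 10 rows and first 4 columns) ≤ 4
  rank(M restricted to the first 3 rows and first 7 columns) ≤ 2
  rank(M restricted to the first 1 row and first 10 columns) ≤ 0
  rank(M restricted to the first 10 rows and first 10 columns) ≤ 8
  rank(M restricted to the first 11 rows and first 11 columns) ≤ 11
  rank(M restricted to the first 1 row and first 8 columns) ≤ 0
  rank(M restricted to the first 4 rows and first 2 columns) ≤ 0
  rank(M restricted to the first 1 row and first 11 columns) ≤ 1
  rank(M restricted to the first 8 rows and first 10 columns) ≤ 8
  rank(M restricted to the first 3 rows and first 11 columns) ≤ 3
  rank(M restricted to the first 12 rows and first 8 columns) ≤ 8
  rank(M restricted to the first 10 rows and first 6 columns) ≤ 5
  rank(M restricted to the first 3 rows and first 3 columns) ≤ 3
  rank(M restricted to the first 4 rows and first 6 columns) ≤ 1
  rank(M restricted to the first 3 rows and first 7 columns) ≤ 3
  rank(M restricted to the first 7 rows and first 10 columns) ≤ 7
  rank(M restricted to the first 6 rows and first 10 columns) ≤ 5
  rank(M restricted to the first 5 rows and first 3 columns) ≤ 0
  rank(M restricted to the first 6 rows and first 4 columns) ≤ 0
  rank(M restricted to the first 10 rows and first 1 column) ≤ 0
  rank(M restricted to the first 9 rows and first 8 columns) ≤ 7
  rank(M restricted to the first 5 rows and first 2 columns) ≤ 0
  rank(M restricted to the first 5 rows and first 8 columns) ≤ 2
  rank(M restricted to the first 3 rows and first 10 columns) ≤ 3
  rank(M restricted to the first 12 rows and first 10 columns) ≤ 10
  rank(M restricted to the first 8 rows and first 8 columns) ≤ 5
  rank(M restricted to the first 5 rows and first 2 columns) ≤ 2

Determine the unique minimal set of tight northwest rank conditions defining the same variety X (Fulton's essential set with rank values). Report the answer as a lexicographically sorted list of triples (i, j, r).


Reconstructing r_w from the 53 given conditions:

  0, 0, 0, 0, 0, 0, 0, 0, 0, 0, 1, 1
  0, 0, 0, 0, 1, 1, 1, 1, 1, 1, 2, 2
  0, 0, 0, 0, 1, 1, 2, 2, 2, 2, 3, 3
  0, 0, 0, 0, 1, 1, 2, 2, 3, 3, 4, 4
  0, 0, 0, 0, 1, 1, 2, 2, 3, 4, 5, 5
  0, 0, 0, 0, 1, 2, 3, 3, 4, 5, 6, 6
  0, 0, 1, 1, 2, 3, 4, 4, 5, 6, 7, 7
  0, 0, 1, 2, 3, 4, 5, 5, 6, 7, 8, 8
  0, 1, 2, 3, 4, 5, 6, 6, 7, 8, 9, 9
  0, 1, 2, 3, 4, 5, 6, 6, 7, 8, 9, 10
  1, 2, 3, 4, 5, 6, 7, 7, 8, 9, 10, 11
  1, 2, 3, 4, 5, 6, 7, 8, 9, 10, 11, 12

hence w(1..12) = (11, 5, 7, 9, 10, 6, 3, 4, 2, 12, 1, 8).

Rothe diagram D(w) (42 cells), 7 SE-corners (essential conditions):

[(1, 10, 0), (5, 6, 1), (5, 8, 2), (6, 4, 0), (8, 2, 0), (10, 1, 0), (10, 8, 6)]


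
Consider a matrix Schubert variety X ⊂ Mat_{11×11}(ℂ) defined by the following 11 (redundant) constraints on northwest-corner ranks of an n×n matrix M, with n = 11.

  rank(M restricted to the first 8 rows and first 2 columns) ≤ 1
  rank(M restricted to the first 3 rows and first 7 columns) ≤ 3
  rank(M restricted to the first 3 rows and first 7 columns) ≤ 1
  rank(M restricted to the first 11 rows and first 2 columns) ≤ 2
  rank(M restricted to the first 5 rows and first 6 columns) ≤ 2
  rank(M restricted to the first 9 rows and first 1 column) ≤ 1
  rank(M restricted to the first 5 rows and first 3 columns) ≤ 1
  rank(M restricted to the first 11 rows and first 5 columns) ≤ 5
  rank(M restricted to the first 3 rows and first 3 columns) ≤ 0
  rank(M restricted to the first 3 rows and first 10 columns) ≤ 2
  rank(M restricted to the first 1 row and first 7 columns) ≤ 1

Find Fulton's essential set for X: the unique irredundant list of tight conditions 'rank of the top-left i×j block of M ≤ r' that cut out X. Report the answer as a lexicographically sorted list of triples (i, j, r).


Computing R[i][j] = min implied NW-rank bound (n=11, 11 conditions):

  0, 0, 0, 1, 1, 1, 1, 1, 1, 1, 1
  0, 0, 0, 1, 1, 1, 1, 2, 2, 2, 2
  0, 0, 0, 1, 1, 1, 1, 2, 2, 2, 3
  1, 1, 1, 2, 2, 2, 2, 3, 3, 3, 4
  1, 1, 1, 2, 2, 2, 3, 4, 4, 4, 5
  1, 1, 2, 3, 3, 3, 4, 5, 5, 5, 6
  1, 1, 2, 3, 4, 4, 5, 6, 6, 6, 7
  1, 1, 2, 3, 4, 5, 6, 7, 7, 7, 8
  1, 2, 3, 4, 5, 6, 7, 8, 8, 8, 9
  1, 2, 3, 4, 5, 6, 7, 8, 9, 9, 10
  1, 2, 3, 4, 5, 6, 7, 8, 9, 10, 11

reading off 1-entries of Δ²R: w = (4, 8, 11, 1, 7, 3, 5, 6, 2, 9, 10).

Rothe diagram D(w) (24 cells), 6 SE-corners (essential conditions):

[(3, 3, 0), (3, 7, 1), (3, 10, 2), (5, 3, 1), (5, 6, 2), (8, 2, 1)]


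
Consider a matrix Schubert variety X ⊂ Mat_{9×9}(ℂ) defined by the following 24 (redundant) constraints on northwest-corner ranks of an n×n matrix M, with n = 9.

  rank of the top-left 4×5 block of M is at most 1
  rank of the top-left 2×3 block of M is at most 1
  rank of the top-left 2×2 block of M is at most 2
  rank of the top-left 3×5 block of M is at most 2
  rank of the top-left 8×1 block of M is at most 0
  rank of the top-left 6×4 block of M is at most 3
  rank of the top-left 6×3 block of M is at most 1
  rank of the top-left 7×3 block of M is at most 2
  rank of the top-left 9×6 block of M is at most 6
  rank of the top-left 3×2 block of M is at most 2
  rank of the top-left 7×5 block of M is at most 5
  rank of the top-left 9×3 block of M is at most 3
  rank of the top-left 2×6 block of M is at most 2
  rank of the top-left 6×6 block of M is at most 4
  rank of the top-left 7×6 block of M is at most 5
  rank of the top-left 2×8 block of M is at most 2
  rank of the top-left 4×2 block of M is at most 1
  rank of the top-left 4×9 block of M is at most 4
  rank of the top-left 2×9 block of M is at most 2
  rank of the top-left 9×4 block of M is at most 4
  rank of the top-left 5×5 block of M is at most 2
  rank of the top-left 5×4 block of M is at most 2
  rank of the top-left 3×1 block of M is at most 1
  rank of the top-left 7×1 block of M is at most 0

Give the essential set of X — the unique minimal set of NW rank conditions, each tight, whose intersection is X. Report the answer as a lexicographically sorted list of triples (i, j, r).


Reconstructing r_w from the 24 given conditions:

  R[1]: 0 | 1 | 1 | 1 | 1 | 1 | 1 | 1 | 1
  R[2]: 0 | 1 | 1 | 1 | 1 | 2 | 2 | 2 | 2
  R[3]: 0 | 1 | 1 | 1 | 1 | 2 | 3 | 3 | 3
  R[4]: 0 | 1 | 1 | 1 | 1 | 2 | 3 | 4 | 4
  R[5]: 0 | 1 | 1 | 2 | 2 | 3 | 4 | 5 | 5
  R[6]: 0 | 1 | 1 | 2 | 3 | 4 | 5 | 6 | 6
  R[7]: 0 | 1 | 2 | 3 | 4 | 5 | 6 | 7 | 7
  R[8]: 0 | 1 | 2 | 3 | 4 | 5 | 6 | 7 | 8
  R[9]: 1 | 2 | 3 | 4 | 5 | 6 | 7 | 8 | 9

hence w(1..9) = (2, 6, 7, 8, 4, 5, 3, 9, 1).

D(w) has 19 cells with 3 SE-corners; essential set:

[(4, 5, 1), (6, 3, 1), (8, 1, 0)]


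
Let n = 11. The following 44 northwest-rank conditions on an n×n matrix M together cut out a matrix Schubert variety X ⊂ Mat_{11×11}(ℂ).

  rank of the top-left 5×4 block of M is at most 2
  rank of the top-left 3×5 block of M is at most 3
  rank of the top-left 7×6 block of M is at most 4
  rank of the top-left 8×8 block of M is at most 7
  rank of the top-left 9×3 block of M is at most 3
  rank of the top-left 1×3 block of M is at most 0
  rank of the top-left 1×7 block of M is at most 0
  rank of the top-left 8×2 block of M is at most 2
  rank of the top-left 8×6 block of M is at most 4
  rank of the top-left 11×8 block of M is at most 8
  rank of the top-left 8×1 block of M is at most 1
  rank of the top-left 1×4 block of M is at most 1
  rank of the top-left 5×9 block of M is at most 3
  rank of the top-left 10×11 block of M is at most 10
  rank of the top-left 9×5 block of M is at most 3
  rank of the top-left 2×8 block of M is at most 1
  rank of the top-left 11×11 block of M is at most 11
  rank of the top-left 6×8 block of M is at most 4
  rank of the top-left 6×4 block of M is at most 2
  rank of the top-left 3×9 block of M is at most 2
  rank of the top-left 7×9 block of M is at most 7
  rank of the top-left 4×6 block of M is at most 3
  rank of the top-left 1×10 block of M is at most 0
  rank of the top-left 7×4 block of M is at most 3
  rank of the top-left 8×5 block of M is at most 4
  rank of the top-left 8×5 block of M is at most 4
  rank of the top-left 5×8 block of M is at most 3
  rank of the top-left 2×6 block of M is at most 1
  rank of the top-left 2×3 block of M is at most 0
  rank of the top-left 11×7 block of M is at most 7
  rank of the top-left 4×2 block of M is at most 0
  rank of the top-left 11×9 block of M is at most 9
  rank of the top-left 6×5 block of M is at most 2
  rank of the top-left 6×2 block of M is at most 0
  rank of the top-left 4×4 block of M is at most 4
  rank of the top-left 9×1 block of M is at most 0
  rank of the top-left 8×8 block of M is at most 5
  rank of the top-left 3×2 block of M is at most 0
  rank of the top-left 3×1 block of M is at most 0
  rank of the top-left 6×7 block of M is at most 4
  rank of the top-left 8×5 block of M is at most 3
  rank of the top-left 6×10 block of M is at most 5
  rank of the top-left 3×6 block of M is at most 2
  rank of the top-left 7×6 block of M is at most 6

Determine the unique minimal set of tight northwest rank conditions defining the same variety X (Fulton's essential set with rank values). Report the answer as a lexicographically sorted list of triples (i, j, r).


Reconstructing r_w from the 44 given conditions:

  0  0  0  0  0  0  0  0  0  0  1
  0  0  0  1  1  1  1  1  1  1  2
  0  0  1  2  2  2  2  2  2  2  3
  0  0  1  2  2  3  3  3  3  3  4
  0  0  1  2  2  3  3  3  3  4  5
  0  0  1  2  2  3  4  4  4  5  6
  0  1  2  3  3  4  5  5  5  6  7
  0  1  2  3  3  4  5  5  6  7  8
  0  1  2  3  3  4  5  6  7  8  9
  1  2  3  4  4  5  6  7  8  9  10
  1  2  3  4  5  6  7  8  9  10  11

second differences of R give the permutation w = (11, 4, 3, 6, 10, 7, 2, 9, 8, 1, 5).

D(w) has 33 cells with 8 SE-corners; essential set:

[(1, 10, 0), (2, 3, 0), (5, 9, 3), (6, 2, 0), (6, 5, 2), (8, 8, 5), (9, 1, 0), (9, 5, 3)]
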